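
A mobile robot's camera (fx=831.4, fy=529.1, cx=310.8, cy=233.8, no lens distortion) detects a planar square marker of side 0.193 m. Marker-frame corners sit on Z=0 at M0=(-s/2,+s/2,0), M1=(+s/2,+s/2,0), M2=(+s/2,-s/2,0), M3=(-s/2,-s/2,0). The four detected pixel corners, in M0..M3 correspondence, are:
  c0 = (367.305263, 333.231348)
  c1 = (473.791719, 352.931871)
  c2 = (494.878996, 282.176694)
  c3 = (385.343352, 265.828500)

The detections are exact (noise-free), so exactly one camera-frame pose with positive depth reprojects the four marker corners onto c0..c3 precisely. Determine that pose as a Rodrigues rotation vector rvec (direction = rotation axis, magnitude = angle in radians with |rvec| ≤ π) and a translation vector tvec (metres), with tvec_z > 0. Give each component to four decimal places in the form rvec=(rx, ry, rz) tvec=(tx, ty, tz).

Intrinsics K: fx=831.4, fy=529.1, cx=310.8, cy=233.8
Marker side s = 0.193 m; corners in marker frame (Z=0):
  M0 = (-0.0965, +0.0965, 0)
  M1 = (+0.0965, +0.0965, 0)
  M2 = (+0.0965, -0.0965, 0)
  M3 = (-0.0965, -0.0965, 0)
Detected image corners:
  c0 = (367.305263, 333.231348) px
  c1 = (473.791719, 352.931871) px
  c2 = (494.878996, 282.176694) px
  c3 = (385.343352, 265.828500) px
Planar DLT: solve 8×8 A·h = b for H (H[2,2]=1):
  H  [+440.56517 -59.75915 +428.79784]
  H  [+8.14623 +387.36758 +308.62219]
  H  [-0.27654 +0.09618 +1.00000]
B = K⁻¹H; ‖b₁‖=0.704599, ‖b₂‖=0.704599; λ = 2/(‖b₁‖+‖b₂‖) = 1.419247, sign → tz>0 ⇒ λ=+1.419247
r₁ = λ·B[:,0] = (+0.89879,+0.19528,-0.39248); r₂ = λ·B[:,1] = (-0.15304,+0.97875,+0.13651)
r₃ = r₁×r₂ = (+0.41080,-0.06263,+0.90957); SVD([r₁ r₂ r₃]) → R = UVᵀ:
  R  [+0.89879 -0.15304 +0.41080]
  R  [+0.19528 +0.97875 -0.06263]
  R  [-0.39248 +0.13651 +0.90957]
t = (+0.20143, +0.20070, +1.41925) m
tr R = 2.787109; θ = arccos((tr R − 1)/2) = 0.465595 rad = 26.677°
axis k = ((R−Rᵀ)₃₂, (R−Rᵀ)₁₃, (R−Rᵀ)₂₁) / (2 sinθ) = (+0.221778, +0.894609, +0.387929)
rvec = θ·k = (+0.103259, +0.416526, +0.180618)

rvec=(0.1033, 0.4165, 0.1806) tvec=(0.2014, 0.2007, 1.4192)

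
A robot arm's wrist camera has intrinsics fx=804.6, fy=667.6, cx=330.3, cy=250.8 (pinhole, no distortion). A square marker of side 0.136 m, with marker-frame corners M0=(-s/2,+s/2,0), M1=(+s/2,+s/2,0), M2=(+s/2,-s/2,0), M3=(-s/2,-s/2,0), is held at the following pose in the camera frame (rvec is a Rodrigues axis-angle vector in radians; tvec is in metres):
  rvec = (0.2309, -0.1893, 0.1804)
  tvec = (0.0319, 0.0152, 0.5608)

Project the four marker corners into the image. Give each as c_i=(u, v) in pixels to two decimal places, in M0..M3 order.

Intrinsics K: fx=804.6, fy=667.6, cx=330.3, cy=250.8
Marker side s = 0.136 m; corners in marker frame (Z=0):
  M0 = (-0.0680, +0.0680, 0)
  M1 = (+0.0680, +0.0680, 0)
  M2 = (+0.0680, -0.0680, 0)
  M3 = (-0.0680, -0.0680, 0)
rvec = (0.2309, -0.1893, 0.1804), |rvec| = θ = 0.34885 rad = 19.987°
Rodrigues: sinθ=0.34181, 1−cosθ=0.06023; R = I + sinθ·[k]× + (1−cosθ)·[k]×²:
    [+0.96616 -0.19840 -0.16487]
    [+0.15513 +0.95750 -0.24315]
    [+0.20610 +0.20934 +0.95588]
t = (0.0319, 0.0152, 0.5608) m
M0: Pc = R·M0+t = (-0.04729, +0.06976, +0.56102); u = 804.6·(-0.04729)/0.56102 + 330.3 = 262.4785, v = 667.6·(+0.06976)/0.56102 + 250.8 = 333.8144
M1: Pc = R·M1+t = (+0.08411, +0.09086, +0.58905); u = 804.6·(+0.08411)/0.58905 + 330.3 = 445.1849, v = 667.6·(+0.09086)/0.58905 + 250.8 = 353.7751
M2: Pc = R·M2+t = (+0.11109, -0.03936, +0.56058); u = 804.6·(+0.11109)/0.56058 + 330.3 = 489.7470, v = 667.6·(-0.03936)/0.56058 + 250.8 = 203.9240
M3: Pc = R·M3+t = (-0.02031, -0.06046, +0.53255); u = 804.6·(-0.02031)/0.53255 + 330.3 = 299.6184, v = 667.6·(-0.06046)/0.53255 + 250.8 = 175.0090

c0=(262.48, 333.81) c1=(445.18, 353.78) c2=(489.75, 203.92) c3=(299.62, 175.01)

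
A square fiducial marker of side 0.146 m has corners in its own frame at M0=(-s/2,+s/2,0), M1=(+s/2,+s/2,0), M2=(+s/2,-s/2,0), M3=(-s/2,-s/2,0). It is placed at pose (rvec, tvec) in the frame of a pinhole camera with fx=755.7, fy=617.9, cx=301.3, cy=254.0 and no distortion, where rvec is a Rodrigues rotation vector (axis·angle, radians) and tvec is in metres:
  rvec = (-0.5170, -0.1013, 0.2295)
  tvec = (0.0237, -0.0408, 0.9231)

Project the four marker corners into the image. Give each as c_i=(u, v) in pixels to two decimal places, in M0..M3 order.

Intrinsics K: fx=755.7, fy=617.9, cx=301.3, cy=254.0
Marker side s = 0.146 m; corners in marker frame (Z=0):
  M0 = (-0.0730, +0.0730, 0)
  M1 = (+0.0730, +0.0730, 0)
  M2 = (+0.0730, -0.0730, 0)
  M3 = (-0.0730, -0.0730, 0)
rvec = (-0.5170, -0.1013, 0.2295), |rvec| = θ = 0.57465 rad = 32.925°
Rodrigues: sinθ=0.54354, 1−cosθ=0.16062; R = I + sinθ·[k]× + (1−cosθ)·[k]×²:
    [+0.96939 -0.19160 -0.15353]
    [+0.24255 +0.84437 +0.47770]
    [+0.03811 -0.50032 +0.86500]
t = (0.0237, -0.0408, 0.9231) m
M0: Pc = R·M0+t = (-0.06105, +0.00313, +0.88379); u = 755.7·(-0.06105)/0.88379 + 301.3 = 249.0963, v = 617.9·(+0.00313)/0.88379 + 254.0 = 256.1906
M1: Pc = R·M1+t = (+0.08048, +0.03855, +0.88936); u = 755.7·(+0.08048)/0.88936 + 301.3 = 369.6837, v = 617.9·(+0.03855)/0.88936 + 254.0 = 280.7802
M2: Pc = R·M2+t = (+0.10845, -0.08473, +0.96241); u = 755.7·(+0.10845)/0.96241 + 301.3 = 386.4591, v = 617.9·(-0.08473)/0.96241 + 254.0 = 199.5981
M3: Pc = R·M3+t = (-0.03308, -0.12015, +0.95684); u = 755.7·(-0.03308)/0.95684 + 301.3 = 275.1751, v = 617.9·(-0.12015)/0.95684 + 254.0 = 176.4136

c0=(249.10, 256.19) c1=(369.68, 280.78) c2=(386.46, 199.60) c3=(275.18, 176.41)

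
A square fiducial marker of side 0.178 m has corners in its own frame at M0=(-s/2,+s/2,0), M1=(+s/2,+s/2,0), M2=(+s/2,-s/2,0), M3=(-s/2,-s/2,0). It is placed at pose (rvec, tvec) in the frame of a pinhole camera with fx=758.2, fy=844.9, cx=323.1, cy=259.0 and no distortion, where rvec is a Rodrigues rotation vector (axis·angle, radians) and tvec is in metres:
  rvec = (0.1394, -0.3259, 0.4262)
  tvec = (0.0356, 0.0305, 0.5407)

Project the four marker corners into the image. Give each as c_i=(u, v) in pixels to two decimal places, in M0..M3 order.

c0=(207.24, 384.56) c1=(420.58, 471.23) c2=(524.51, 235.48) c3=(318.71, 118.70)

Intrinsics K: fx=758.2, fy=844.9, cx=323.1, cy=259.0
Marker side s = 0.178 m; corners in marker frame (Z=0):
  M0 = (-0.0890, +0.0890, 0)
  M1 = (+0.0890, +0.0890, 0)
  M2 = (+0.0890, -0.0890, 0)
  M3 = (-0.0890, -0.0890, 0)
rvec = (0.1394, -0.3259, 0.4262), |rvec| = θ = 0.55434 rad = 31.761°
Rodrigues: sinθ=0.52638, 1−cosθ=0.14975; R = I + sinθ·[k]× + (1−cosθ)·[k]×²:
    [+0.85972 -0.42684 -0.28051]
    [+0.38257 +0.90201 -0.20006]
    [+0.33842 +0.06468 +0.93877]
t = (0.0356, 0.0305, 0.5407) m
M0: Pc = R·M0+t = (-0.07890, +0.07673, +0.51634); u = 758.2·(-0.07890)/0.51634 + 323.1 = 207.2355, v = 844.9·(+0.07673)/0.51634 + 259.0 = 384.5566
M1: Pc = R·M1+t = (+0.07413, +0.14483, +0.57658); u = 758.2·(+0.07413)/0.57658 + 323.1 = 420.5759, v = 844.9·(+0.14483)/0.57658 + 259.0 = 471.2262
M2: Pc = R·M2+t = (+0.15010, -0.01573, +0.56506); u = 758.2·(+0.15010)/0.56506 + 323.1 = 524.5096, v = 844.9·(-0.01573)/0.56506 + 259.0 = 235.4793
M3: Pc = R·M3+t = (-0.00293, -0.08383, +0.50482); u = 758.2·(-0.00293)/0.50482 + 323.1 = 318.7056, v = 844.9·(-0.08383)/0.50482 + 259.0 = 118.7026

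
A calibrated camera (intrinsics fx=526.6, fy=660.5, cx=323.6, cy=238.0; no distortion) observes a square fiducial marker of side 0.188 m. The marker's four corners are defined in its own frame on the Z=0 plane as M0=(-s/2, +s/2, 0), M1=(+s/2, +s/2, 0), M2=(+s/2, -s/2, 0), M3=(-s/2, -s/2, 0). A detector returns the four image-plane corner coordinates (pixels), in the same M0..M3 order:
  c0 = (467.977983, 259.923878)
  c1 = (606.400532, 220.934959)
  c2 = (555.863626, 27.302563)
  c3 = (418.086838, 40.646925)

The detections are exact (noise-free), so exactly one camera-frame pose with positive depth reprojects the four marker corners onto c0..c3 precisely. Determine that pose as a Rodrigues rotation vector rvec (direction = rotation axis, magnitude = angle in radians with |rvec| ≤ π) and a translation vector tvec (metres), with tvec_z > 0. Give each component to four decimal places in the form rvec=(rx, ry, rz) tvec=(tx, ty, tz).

Intrinsics K: fx=526.6, fy=660.5, cx=323.6, cy=238.0
Marker side s = 0.188 m; corners in marker frame (Z=0):
  M0 = (-0.0940, +0.0940, 0)
  M1 = (+0.0940, +0.0940, 0)
  M2 = (+0.0940, -0.0940, 0)
  M3 = (-0.0940, -0.0940, 0)
Detected image corners:
  c0 = (467.977983, 259.923878) px
  c1 = (606.400532, 220.934959) px
  c2 = (555.863626, 27.302563) px
  c3 = (418.086838, 40.646925) px
Planar DLT: solve 8×8 A·h = b for H (H[2,2]=1):
  H  [+1056.42252 +137.41877 +515.56412]
  H  [-51.31535 +1059.36162 +133.96986]
  H  [+0.62859 -0.25343 +1.00000]
B = K⁻¹H; ‖b₁‖=1.763961, ‖b₂‖=1.763961; λ = 2/(‖b₁‖+‖b₂‖) = 0.566906, sign → tz>0 ⇒ λ=+0.566906
r₁ = λ·B[:,0] = (+0.91830,-0.17245,+0.35635); r₂ = λ·B[:,1] = (+0.23622,+0.96102,-0.14367)
r₃ = r₁×r₂ = (-0.31768,+0.21611,+0.92324); SVD([r₁ r₂ r₃]) → R = UVᵀ:
  R  [+0.91830 +0.23622 -0.31768]
  R  [-0.17245 +0.96102 +0.21611]
  R  [+0.35635 -0.14367 +0.92324]
t = (+0.20666, -0.08929, +0.56691) m
tr R = 2.802557; θ = arccos((tr R − 1)/2) = 0.448085 rad = 25.673°
axis k = ((R−Rᵀ)₃₂, (R−Rᵀ)₁₃, (R−Rᵀ)₂₁) / (2 sinθ) = (-0.415228, -0.777903, -0.471649)
rvec = θ·k = (-0.186057, -0.348566, -0.211339)

rvec=(-0.1861, -0.3486, -0.2113) tvec=(0.2067, -0.0893, 0.5669)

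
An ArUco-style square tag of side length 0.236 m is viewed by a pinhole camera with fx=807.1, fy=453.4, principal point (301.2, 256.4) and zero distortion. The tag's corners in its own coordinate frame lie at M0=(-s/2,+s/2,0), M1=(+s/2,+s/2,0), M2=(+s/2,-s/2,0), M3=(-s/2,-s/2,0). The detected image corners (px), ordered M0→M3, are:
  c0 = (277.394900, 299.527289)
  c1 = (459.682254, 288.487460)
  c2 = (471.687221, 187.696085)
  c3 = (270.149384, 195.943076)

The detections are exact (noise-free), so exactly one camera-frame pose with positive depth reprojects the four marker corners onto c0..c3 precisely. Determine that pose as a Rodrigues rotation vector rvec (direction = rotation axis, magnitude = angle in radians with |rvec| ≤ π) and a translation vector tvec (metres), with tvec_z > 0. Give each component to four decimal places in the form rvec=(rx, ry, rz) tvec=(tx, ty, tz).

rvec=(0.4225, -0.1690, -0.0592) tvec=(0.0841, -0.0235, 0.9666)

Intrinsics K: fx=807.1, fy=453.4, cx=301.2, cy=256.4
Marker side s = 0.236 m; corners in marker frame (Z=0):
  M0 = (-0.1180, +0.1180, 0)
  M1 = (+0.1180, +0.1180, 0)
  M2 = (+0.1180, -0.1180, 0)
  M3 = (-0.1180, -0.1180, 0)
Detected image corners:
  c0 = (277.394900, 299.527289) px
  c1 = (459.682254, 288.487460) px
  c2 = (471.687221, 187.696085) px
  c3 = (270.149384, 195.943076) px
Planar DLT: solve 8×8 A·h = b for H (H[2,2]=1):
  H  [+868.84876 +147.02888 +371.43599]
  H  [-3.24120 +536.60741 +245.39891]
  H  [+0.15610 +0.42697 +1.00000]
B = K⁻¹H; ‖b₁‖=1.034558, ‖b₂‖=1.034558; λ = 2/(‖b₁‖+‖b₂‖) = 0.966596, sign → tz>0 ⇒ λ=+0.966596
r₁ = λ·B[:,0] = (+0.98424,-0.09224,+0.15089); r₂ = λ·B[:,1] = (+0.02207,+0.91060,+0.41271)
r₃ = r₁×r₂ = (-0.17546,-0.40288,+0.89828); SVD([r₁ r₂ r₃]) → R = UVᵀ:
  R  [+0.98424 +0.02207 -0.17546]
  R  [-0.09224 +0.91060 -0.40288]
  R  [+0.15089 +0.41271 +0.89828]
t = (+0.08412, -0.02345, +0.96660) m
tr R = 2.793113; θ = arccos((tr R − 1)/2) = 0.458864 rad = 26.291°
axis k = ((R−Rᵀ)₃₂, (R−Rᵀ)₁₃, (R−Rᵀ)₂₁) / (2 sinθ) = (+0.920671, -0.368398, -0.129030)
rvec = θ·k = (+0.422462, -0.169044, -0.059207)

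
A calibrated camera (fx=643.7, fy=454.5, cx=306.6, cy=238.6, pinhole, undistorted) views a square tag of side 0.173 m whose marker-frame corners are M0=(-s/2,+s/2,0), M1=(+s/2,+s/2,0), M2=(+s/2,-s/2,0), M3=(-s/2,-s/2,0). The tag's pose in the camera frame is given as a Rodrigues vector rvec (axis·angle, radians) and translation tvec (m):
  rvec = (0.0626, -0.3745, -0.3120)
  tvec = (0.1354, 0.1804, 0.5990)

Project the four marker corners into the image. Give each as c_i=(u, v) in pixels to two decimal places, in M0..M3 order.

Intrinsics K: fx=643.7, fy=454.5, cx=306.6, cy=238.6
Marker side s = 0.173 m; corners in marker frame (Z=0):
  M0 = (-0.0865, +0.0865, 0)
  M1 = (+0.0865, +0.0865, 0)
  M2 = (+0.0865, -0.0865, 0)
  M3 = (-0.0865, -0.0865, 0)
rvec = (0.0626, -0.3745, -0.3120), |rvec| = θ = 0.49144 rad = 28.157°
Rodrigues: sinθ=0.47190, 1−cosθ=0.11835; R = I + sinθ·[k]× + (1−cosθ)·[k]×²:
    [+0.88357 +0.28810 -0.36918]
    [-0.31108 +0.95038 -0.00285]
    [+0.35004 +0.11737 +0.92935]
t = (0.1354, 0.1804, 0.5990) m
M0: Pc = R·M0+t = (+0.08389, +0.28952, +0.57887); u = 643.7·(+0.08389)/0.57887 + 306.6 = 399.8865, v = 454.5·(+0.28952)/0.57887 + 238.6 = 465.9122
M1: Pc = R·M1+t = (+0.23675, +0.23570, +0.63943); u = 643.7·(+0.23675)/0.63943 + 306.6 = 544.9311, v = 454.5·(+0.23570)/0.63943 + 238.6 = 406.1325
M2: Pc = R·M2+t = (+0.18691, +0.07128, +0.61913); u = 643.7·(+0.18691)/0.61913 + 306.6 = 500.9269, v = 454.5·(+0.07128)/0.61913 + 238.6 = 290.9294
M3: Pc = R·M3+t = (+0.03405, +0.12510, +0.55857); u = 643.7·(+0.03405)/0.55857 + 306.6 = 345.8392, v = 454.5·(+0.12510)/0.55857 + 238.6 = 340.3925

c0=(399.89, 465.91) c1=(544.93, 406.13) c2=(500.93, 290.93) c3=(345.84, 340.39)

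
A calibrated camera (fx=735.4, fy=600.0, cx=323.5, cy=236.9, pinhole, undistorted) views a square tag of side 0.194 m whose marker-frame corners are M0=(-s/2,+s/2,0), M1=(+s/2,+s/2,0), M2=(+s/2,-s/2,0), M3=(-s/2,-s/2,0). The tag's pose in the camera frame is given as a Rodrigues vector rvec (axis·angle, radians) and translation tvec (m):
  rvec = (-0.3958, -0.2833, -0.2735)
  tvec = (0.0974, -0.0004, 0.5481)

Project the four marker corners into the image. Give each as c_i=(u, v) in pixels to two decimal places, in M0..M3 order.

Intrinsics K: fx=735.4, fy=600.0, cx=323.5, cy=236.9
Marker side s = 0.194 m; corners in marker frame (Z=0):
  M0 = (-0.0970, +0.0970, 0)
  M1 = (+0.0970, +0.0970, 0)
  M2 = (+0.0970, -0.0970, 0)
  M3 = (-0.0970, -0.0970, 0)
rvec = (-0.3958, -0.2833, -0.2735), |rvec| = θ = 0.55832 rad = 31.989°
Rodrigues: sinθ=0.52976, 1−cosθ=0.15185; R = I + sinθ·[k]× + (1−cosθ)·[k]×²:
    [+0.92446 +0.31413 -0.21608]
    [-0.20489 +0.88725 +0.41330]
    [+0.32154 -0.33781 +0.88459]
t = (0.0974, -0.0004, 0.5481) m
M0: Pc = R·M0+t = (+0.03820, +0.10554, +0.48414); u = 735.4·(+0.03820)/0.48414 + 323.5 = 381.5220, v = 600.0·(+0.10554)/0.48414 + 236.9 = 367.6922
M1: Pc = R·M1+t = (+0.21754, +0.06579, +0.54652); u = 735.4·(+0.21754)/0.54652 + 323.5 = 616.2270, v = 600.0·(+0.06579)/0.54652 + 236.9 = 309.1263
M2: Pc = R·M2+t = (+0.15660, -0.10634, +0.61206); u = 735.4·(+0.15660)/0.61206 + 323.5 = 511.6605, v = 600.0·(-0.10634)/0.61206 + 236.9 = 132.6580
M3: Pc = R·M3+t = (-0.02274, -0.06659, +0.54968); u = 735.4·(-0.02274)/0.54968 + 323.5 = 293.0715, v = 600.0·(-0.06659)/0.54968 + 236.9 = 164.2151

c0=(381.52, 367.69) c1=(616.23, 309.13) c2=(511.66, 132.66) c3=(293.07, 164.22)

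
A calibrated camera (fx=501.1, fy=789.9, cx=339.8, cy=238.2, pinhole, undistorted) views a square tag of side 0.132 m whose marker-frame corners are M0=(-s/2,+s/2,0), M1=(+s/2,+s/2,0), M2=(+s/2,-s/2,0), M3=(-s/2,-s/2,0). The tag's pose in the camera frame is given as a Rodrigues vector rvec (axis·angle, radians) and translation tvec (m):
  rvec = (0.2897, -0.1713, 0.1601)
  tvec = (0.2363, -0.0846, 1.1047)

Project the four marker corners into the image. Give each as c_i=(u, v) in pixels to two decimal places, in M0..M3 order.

Intrinsics K: fx=501.1, fy=789.9, cx=339.8, cy=238.2
Marker side s = 0.132 m; corners in marker frame (Z=0):
  M0 = (-0.0660, +0.0660, 0)
  M1 = (+0.0660, +0.0660, 0)
  M2 = (+0.0660, -0.0660, 0)
  M3 = (-0.0660, -0.0660, 0)
rvec = (0.2897, -0.1713, 0.1601), |rvec| = θ = 0.37270 rad = 21.354°
Rodrigues: sinθ=0.36413, 1−cosθ=0.06865; R = I + sinθ·[k]× + (1−cosθ)·[k]×²:
    [+0.97283 -0.18095 -0.14444]
    [+0.13189 +0.94585 -0.29659]
    [+0.19029 +0.26949 +0.94402]
t = (0.2363, -0.0846, 1.1047) m
M0: Pc = R·M0+t = (+0.16015, -0.03088, +1.10993); u = 501.1·(+0.16015)/1.10993 + 339.8 = 412.1035, v = 789.9·(-0.03088)/1.10993 + 238.2 = 216.2246
M1: Pc = R·M1+t = (+0.28856, -0.01347, +1.13504); u = 501.1·(+0.28856)/1.13504 + 339.8 = 467.1954, v = 789.9·(-0.01347)/1.13504 + 238.2 = 228.8268
M2: Pc = R·M2+t = (+0.31245, -0.13832, +1.09947); u = 501.1·(+0.31245)/1.09947 + 339.8 = 482.2030, v = 789.9·(-0.13832)/1.09947 + 238.2 = 138.8251
M3: Pc = R·M3+t = (+0.18404, -0.15573, +1.07436); u = 501.1·(+0.18404)/1.07436 + 339.8 = 425.6378, v = 789.9·(-0.15573)/1.07436 + 238.2 = 123.7015

c0=(412.10, 216.22) c1=(467.20, 228.83) c2=(482.20, 138.83) c3=(425.64, 123.70)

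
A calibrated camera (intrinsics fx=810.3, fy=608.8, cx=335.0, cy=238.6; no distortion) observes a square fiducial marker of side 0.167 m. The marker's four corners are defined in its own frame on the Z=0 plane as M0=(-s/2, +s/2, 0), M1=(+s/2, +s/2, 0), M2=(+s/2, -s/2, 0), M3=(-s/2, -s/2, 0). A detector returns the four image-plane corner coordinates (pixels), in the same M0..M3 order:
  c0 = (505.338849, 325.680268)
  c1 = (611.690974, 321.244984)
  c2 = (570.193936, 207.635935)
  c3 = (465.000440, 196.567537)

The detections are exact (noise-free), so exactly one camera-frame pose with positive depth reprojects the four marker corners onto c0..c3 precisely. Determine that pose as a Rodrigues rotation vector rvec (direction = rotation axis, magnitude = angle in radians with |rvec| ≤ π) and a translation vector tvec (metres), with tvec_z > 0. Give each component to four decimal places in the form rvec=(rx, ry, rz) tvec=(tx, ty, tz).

rvec=(-0.3458, -0.6734, -0.0643) tvec=(0.2036, 0.0295, 0.8014)

Intrinsics K: fx=810.3, fy=608.8, cx=335.0, cy=238.6
Marker side s = 0.167 m; corners in marker frame (Z=0):
  M0 = (-0.0835, +0.0835, 0)
  M1 = (+0.0835, +0.0835, 0)
  M2 = (+0.0835, -0.0835, 0)
  M3 = (-0.0835, -0.0835, 0)
Detected image corners:
  c0 = (505.338849, 325.680268) px
  c1 = (611.690974, 321.244984) px
  c2 = (570.193936, 207.635935) px
  c3 = (465.000440, 196.567537) px
Planar DLT: solve 8×8 A·h = b for H (H[2,2]=1):
  H  [+1050.22901 +48.64748 +540.85405]
  H  [+224.91796 +627.69372 +261.03819]
  H  [+0.77495 -0.36538 +1.00000]
B = K⁻¹H; ‖b₁‖=1.247751, ‖b₂‖=1.247751; λ = 2/(‖b₁‖+‖b₂‖) = 0.801442, sign → tz>0 ⇒ λ=+0.801442
r₁ = λ·B[:,0] = (+0.78198,+0.05268,+0.62107); r₂ = λ·B[:,1] = (+0.16918,+0.94108,-0.29283)
r₃ = r₁×r₂ = (-0.59991,+0.33406,+0.72699); SVD([r₁ r₂ r₃]) → R = UVᵀ:
  R  [+0.78198 +0.16918 -0.59991]
  R  [+0.05268 +0.94108 +0.33406]
  R  [+0.62107 -0.29283 +0.72699]
t = (+0.20360, +0.02954, +0.80144) m
tr R = 2.450050; θ = arccos((tr R − 1)/2) = 0.759725 rad = 43.529°
axis k = ((R−Rᵀ)₃₂, (R−Rᵀ)₁₃, (R−Rᵀ)₂₁) / (2 sinθ) = (-0.455109, -0.886410, -0.084578)
rvec = θ·k = (-0.345758, -0.673428, -0.064256)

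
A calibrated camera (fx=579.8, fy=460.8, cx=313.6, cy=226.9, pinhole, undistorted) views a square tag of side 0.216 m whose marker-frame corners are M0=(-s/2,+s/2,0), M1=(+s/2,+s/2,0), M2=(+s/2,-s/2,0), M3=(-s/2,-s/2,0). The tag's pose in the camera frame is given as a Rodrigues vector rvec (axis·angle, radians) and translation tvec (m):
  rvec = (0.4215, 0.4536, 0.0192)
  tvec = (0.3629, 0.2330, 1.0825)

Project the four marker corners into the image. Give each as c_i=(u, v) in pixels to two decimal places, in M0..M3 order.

c0=(449.12, 352.71) c1=(564.91, 373.50) c2=(577.32, 294.71) c3=(451.29, 278.88)

Intrinsics K: fx=579.8, fy=460.8, cx=313.6, cy=226.9
Marker side s = 0.216 m; corners in marker frame (Z=0):
  M0 = (-0.1080, +0.1080, 0)
  M1 = (+0.1080, +0.1080, 0)
  M2 = (+0.1080, -0.1080, 0)
  M3 = (-0.1080, -0.1080, 0)
rvec = (0.4215, 0.4536, 0.0192), |rvec| = θ = 0.61950 rad = 35.495°
Rodrigues: sinθ=0.58063, 1−cosθ=0.18583; R = I + sinθ·[k]× + (1−cosθ)·[k]×²:
    [+0.90019 +0.07458 +0.42906]
    [+0.11057 +0.91380 -0.39083]
    [-0.42122 +0.39927 +0.81435]
t = (0.3629, 0.2330, 1.0825) m
M0: Pc = R·M0+t = (+0.27373, +0.31975, +1.17111); u = 579.8·(+0.27373)/1.17111 + 313.6 = 449.1215, v = 460.8·(+0.31975)/1.17111 + 226.9 = 352.7119
M1: Pc = R·M1+t = (+0.46818, +0.34363, +1.08013); u = 579.8·(+0.46818)/1.08013 + 313.6 = 564.9109, v = 460.8·(+0.34363)/1.08013 + 226.9 = 373.4987
M2: Pc = R·M2+t = (+0.45207, +0.14625, +0.99389); u = 579.8·(+0.45207)/0.99389 + 313.6 = 577.3199, v = 460.8·(+0.14625)/0.99389 + 226.9 = 294.7074
M3: Pc = R·M3+t = (+0.25762, +0.12237, +1.08487); u = 579.8·(+0.25762)/1.08487 + 313.6 = 451.2851, v = 460.8·(+0.12237)/1.08487 + 226.9 = 278.8760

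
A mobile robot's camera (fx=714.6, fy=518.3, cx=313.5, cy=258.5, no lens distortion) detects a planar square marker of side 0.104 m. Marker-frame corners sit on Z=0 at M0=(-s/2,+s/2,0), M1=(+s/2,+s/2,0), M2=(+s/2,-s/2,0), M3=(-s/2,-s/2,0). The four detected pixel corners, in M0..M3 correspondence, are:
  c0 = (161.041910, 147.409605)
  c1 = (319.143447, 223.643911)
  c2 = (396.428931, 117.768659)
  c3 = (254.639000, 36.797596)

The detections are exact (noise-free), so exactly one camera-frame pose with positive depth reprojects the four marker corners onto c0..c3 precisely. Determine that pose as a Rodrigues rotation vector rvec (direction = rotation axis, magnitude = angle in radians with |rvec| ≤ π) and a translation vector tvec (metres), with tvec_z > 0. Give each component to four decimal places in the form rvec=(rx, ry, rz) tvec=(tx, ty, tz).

rvec=(-0.1404, -0.3994, 0.5148) tvec=(-0.0147, -0.0985, 0.4021)

Intrinsics K: fx=714.6, fy=518.3, cx=313.5, cy=258.5
Marker side s = 0.104 m; corners in marker frame (Z=0):
  M0 = (-0.0520, +0.0520, 0)
  M1 = (+0.0520, +0.0520, 0)
  M2 = (+0.0520, -0.0520, 0)
  M3 = (-0.0520, -0.0520, 0)
Detected image corners:
  c0 = (161.041910, 147.409605) px
  c1 = (319.143447, 223.643911) px
  c2 = (396.428931, 117.768659) px
  c3 = (254.639000, 36.797596) px
Planar DLT: solve 8×8 A·h = b for H (H[2,2]=1):
  H  [+1675.57529 -979.42563 +287.33501]
  H  [+866.17757 +964.87947 +131.50624]
  H  [+0.83488 -0.57027 +1.00000]
B = K⁻¹H; ‖b₁‖=2.487172, ‖b₂‖=2.487172; λ = 2/(‖b₁‖+‖b₂‖) = 0.402063, sign → tz>0 ⇒ λ=+0.402063
r₁ = λ·B[:,0] = (+0.79548,+0.50451,+0.33567); r₂ = λ·B[:,1] = (-0.45048,+0.86284,-0.22928)
r₃ = r₁×r₂ = (-0.40531,+0.03118,+0.91365); SVD([r₁ r₂ r₃]) → R = UVᵀ:
  R  [+0.79548 -0.45048 -0.40531]
  R  [+0.50451 +0.86284 +0.03118]
  R  [+0.33567 -0.22928 +0.91365]
t = (-0.01472, -0.09851, +0.40206) m
tr R = 2.571976; θ = arccos((tr R − 1)/2) = 0.666504 rad = 38.188°
axis k = ((R−Rᵀ)₃₂, (R−Rᵀ)₁₃, (R−Rᵀ)₂₁) / (2 sinθ) = (-0.210647, -0.599267, +0.772339)
rvec = θ·k = (-0.140397, -0.399414, +0.514767)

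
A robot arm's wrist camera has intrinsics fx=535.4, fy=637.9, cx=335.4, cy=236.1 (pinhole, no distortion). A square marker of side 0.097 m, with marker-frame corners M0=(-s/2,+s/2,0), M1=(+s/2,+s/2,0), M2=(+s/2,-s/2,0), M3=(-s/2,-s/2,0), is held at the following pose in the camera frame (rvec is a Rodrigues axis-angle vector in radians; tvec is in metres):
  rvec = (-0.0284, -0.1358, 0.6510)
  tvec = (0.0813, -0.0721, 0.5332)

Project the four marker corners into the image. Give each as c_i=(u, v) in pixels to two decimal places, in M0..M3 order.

Intrinsics K: fx=535.4, fy=637.9, cx=335.4, cy=236.1
Marker side s = 0.097 m; corners in marker frame (Z=0):
  M0 = (-0.0485, +0.0485, 0)
  M1 = (+0.0485, +0.0485, 0)
  M2 = (+0.0485, -0.0485, 0)
  M3 = (-0.0485, -0.0485, 0)
rvec = (-0.0284, -0.1358, 0.6510), |rvec| = θ = 0.66562 rad = 38.137°
Rodrigues: sinθ=0.61755, 1−cosθ=0.21347; R = I + sinθ·[k]× + (1−cosθ)·[k]×²:
    [+0.78692 -0.60212 -0.13490]
    [+0.60584 +0.79542 -0.01625]
    [+0.11708 -0.06894 +0.99073]
t = (0.0813, -0.0721, 0.5332) m
M0: Pc = R·M0+t = (+0.01393, -0.06291, +0.52418); u = 535.4·(+0.01393)/0.52418 + 335.4 = 349.6294, v = 637.9·(-0.06291)/0.52418 + 236.1 = 159.5470
M1: Pc = R·M1+t = (+0.09026, -0.00414, +0.53553); u = 535.4·(+0.09026)/0.53553 + 335.4 = 425.6400, v = 637.9·(-0.00414)/0.53553 + 236.1 = 231.1700
M2: Pc = R·M2+t = (+0.14867, -0.08129, +0.54222); u = 535.4·(+0.14867)/0.54222 + 335.4 = 482.1982, v = 637.9·(-0.08129)/0.54222 + 236.1 = 140.4606
M3: Pc = R·M3+t = (+0.07234, -0.14006, +0.53087); u = 535.4·(+0.07234)/0.53087 + 335.4 = 408.3552, v = 637.9·(-0.14006)/0.53087 + 236.1 = 67.7992

c0=(349.63, 159.55) c1=(425.64, 231.17) c2=(482.20, 140.46) c3=(408.36, 67.80)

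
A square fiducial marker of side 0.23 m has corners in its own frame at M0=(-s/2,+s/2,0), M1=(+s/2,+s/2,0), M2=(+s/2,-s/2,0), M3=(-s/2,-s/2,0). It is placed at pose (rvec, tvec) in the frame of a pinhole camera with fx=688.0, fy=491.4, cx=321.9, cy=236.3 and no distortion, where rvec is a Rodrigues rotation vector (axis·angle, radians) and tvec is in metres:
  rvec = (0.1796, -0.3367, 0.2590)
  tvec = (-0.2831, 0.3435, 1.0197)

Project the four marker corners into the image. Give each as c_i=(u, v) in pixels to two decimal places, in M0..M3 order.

c0=(31.36, 447.52) c1=(187.17, 454.96) c2=(225.66, 358.33) c3=(68.19, 342.65)

Intrinsics K: fx=688.0, fy=491.4, cx=321.9, cy=236.3
Marker side s = 0.23 m; corners in marker frame (Z=0):
  M0 = (-0.1150, +0.1150, 0)
  M1 = (+0.1150, +0.1150, 0)
  M2 = (+0.1150, -0.1150, 0)
  M3 = (-0.1150, -0.1150, 0)
rvec = (0.1796, -0.3367, 0.2590), |rvec| = θ = 0.46120 rad = 26.425°
Rodrigues: sinθ=0.44502, 1−cosθ=0.10448; R = I + sinθ·[k]× + (1−cosθ)·[k]×²:
    [+0.91136 -0.27962 -0.30204]
    [+0.22021 +0.95121 -0.21614]
    [+0.34774 +0.13047 +0.92847]
t = (-0.2831, 0.3435, 1.0197) m
M0: Pc = R·M0+t = (-0.42006, +0.42756, +0.99471); u = 688.0·(-0.42006)/0.99471 + 321.9 = 31.3607, v = 491.4·(+0.42756)/0.99471 + 236.3 = 447.5217
M1: Pc = R·M1+t = (-0.21045, +0.47821, +1.07469); u = 688.0·(-0.21045)/1.07469 + 321.9 = 187.1740, v = 491.4·(+0.47821)/1.07469 + 236.3 = 454.9613
M2: Pc = R·M2+t = (-0.14614, +0.25944, +1.04469); u = 688.0·(-0.14614)/1.04469 + 321.9 = 225.6585, v = 491.4·(+0.25944)/1.04469 + 236.3 = 358.3335
M3: Pc = R·M3+t = (-0.35575, +0.20879, +0.96471); u = 688.0·(-0.35575)/0.96471 + 321.9 = 68.1892, v = 491.4·(+0.20879)/0.96471 + 236.3 = 342.6514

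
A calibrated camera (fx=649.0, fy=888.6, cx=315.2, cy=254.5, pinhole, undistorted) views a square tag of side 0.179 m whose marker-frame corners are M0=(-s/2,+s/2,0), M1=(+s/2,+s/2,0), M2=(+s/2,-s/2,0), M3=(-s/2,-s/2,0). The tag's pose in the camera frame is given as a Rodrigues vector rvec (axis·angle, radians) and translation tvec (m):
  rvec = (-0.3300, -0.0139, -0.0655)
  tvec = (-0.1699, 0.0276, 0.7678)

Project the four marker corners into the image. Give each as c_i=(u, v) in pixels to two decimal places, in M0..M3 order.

c0=(92.10, 396.39) c1=(249.83, 382.25) c2=(244.89, 185.06) c3=(98.62, 197.09)

Intrinsics K: fx=649.0, fy=888.6, cx=315.2, cy=254.5
Marker side s = 0.179 m; corners in marker frame (Z=0):
  M0 = (-0.0895, +0.0895, 0)
  M1 = (+0.0895, +0.0895, 0)
  M2 = (+0.0895, -0.0895, 0)
  M3 = (-0.0895, -0.0895, 0)
rvec = (-0.3300, -0.0139, -0.0655), |rvec| = θ = 0.33672 rad = 19.293°
Rodrigues: sinθ=0.33040, 1−cosθ=0.05616; R = I + sinθ·[k]× + (1−cosθ)·[k]×²:
    [+0.99778 +0.06654 -0.00293]
    [-0.06200 +0.94394 +0.32425]
    [+0.02434 -0.32335 +0.94597]
t = (-0.1699, 0.0276, 0.7678) m
M0: Pc = R·M0+t = (-0.25325, +0.11763, +0.73668); u = 649.0·(-0.25325)/0.73668 + 315.2 = 92.0961, v = 888.6·(+0.11763)/0.73668 + 254.5 = 396.3891
M1: Pc = R·M1+t = (-0.07464, +0.10653, +0.74104); u = 649.0·(-0.07464)/0.74104 + 315.2 = 249.8276, v = 888.6·(+0.10653)/0.74104 + 254.5 = 382.2474
M2: Pc = R·M2+t = (-0.08655, -0.06243, +0.79892); u = 649.0·(-0.08655)/0.79892 + 315.2 = 244.8879, v = 888.6·(-0.06243)/0.79892 + 254.5 = 185.0607
M3: Pc = R·M3+t = (-0.26516, -0.05133, +0.79456); u = 649.0·(-0.26516)/0.79456 + 315.2 = 98.6191, v = 888.6·(-0.05133)/0.79456 + 254.5 = 197.0908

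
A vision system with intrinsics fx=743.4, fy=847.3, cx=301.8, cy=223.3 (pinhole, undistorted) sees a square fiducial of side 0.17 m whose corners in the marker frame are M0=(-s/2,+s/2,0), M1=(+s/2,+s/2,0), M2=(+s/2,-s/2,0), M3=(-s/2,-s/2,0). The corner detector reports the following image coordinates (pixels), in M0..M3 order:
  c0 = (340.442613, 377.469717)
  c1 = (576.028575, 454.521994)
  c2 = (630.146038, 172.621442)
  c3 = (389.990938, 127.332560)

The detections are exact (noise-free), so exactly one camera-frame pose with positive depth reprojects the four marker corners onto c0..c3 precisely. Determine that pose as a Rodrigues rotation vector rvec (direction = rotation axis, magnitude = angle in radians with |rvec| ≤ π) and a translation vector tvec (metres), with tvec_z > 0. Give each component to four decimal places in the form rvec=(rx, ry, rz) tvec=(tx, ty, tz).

Intrinsics K: fx=743.4, fy=847.3, cx=301.8, cy=223.3
Marker side s = 0.17 m; corners in marker frame (Z=0):
  M0 = (-0.0850, +0.0850, 0)
  M1 = (+0.0850, +0.0850, 0)
  M2 = (+0.0850, -0.0850, 0)
  M3 = (-0.0850, -0.0850, 0)
Detected image corners:
  c0 = (340.442613, 377.469717) px
  c1 = (576.028575, 454.521994) px
  c2 = (630.146038, 172.621442) px
  c3 = (389.990938, 127.332560) px
Planar DLT: solve 8×8 A·h = b for H (H[2,2]=1):
  H  [+1063.47525 -322.57573 +477.22415]
  H  [+163.24529 +1548.51414 +280.75197]
  H  [-0.69360 -0.03815 +1.00000]
B = K⁻¹H; ‖b₁‖=1.885063, ‖b₂‖=1.885063; λ = 2/(‖b₁‖+‖b₂‖) = 0.530486, sign → tz>0 ⇒ λ=+0.530486
r₁ = λ·B[:,0] = (+0.90827,+0.19918,-0.36794); r₂ = λ·B[:,1] = (-0.22197,+0.97484,-0.02024)
r₃ = r₁×r₂ = (+0.35466,+0.10005,+0.92963); SVD([r₁ r₂ r₃]) → R = UVᵀ:
  R  [+0.90827 -0.22197 +0.35466]
  R  [+0.19918 +0.97484 +0.10005]
  R  [-0.36794 -0.02024 +0.92963]
t = (+0.12518, +0.03597, +0.53049) m
tr R = 2.812736; θ = arccos((tr R − 1)/2) = 0.436190 rad = 24.992°
axis k = ((R−Rᵀ)₃₂, (R−Rᵀ)₁₃, (R−Rᵀ)₂₁) / (2 sinθ) = (-0.142358, +0.855171, +0.498413)
rvec = θ·k = (-0.062095, +0.373017, +0.217403)

rvec=(-0.0621, 0.3730, 0.2174) tvec=(0.1252, 0.0360, 0.5305)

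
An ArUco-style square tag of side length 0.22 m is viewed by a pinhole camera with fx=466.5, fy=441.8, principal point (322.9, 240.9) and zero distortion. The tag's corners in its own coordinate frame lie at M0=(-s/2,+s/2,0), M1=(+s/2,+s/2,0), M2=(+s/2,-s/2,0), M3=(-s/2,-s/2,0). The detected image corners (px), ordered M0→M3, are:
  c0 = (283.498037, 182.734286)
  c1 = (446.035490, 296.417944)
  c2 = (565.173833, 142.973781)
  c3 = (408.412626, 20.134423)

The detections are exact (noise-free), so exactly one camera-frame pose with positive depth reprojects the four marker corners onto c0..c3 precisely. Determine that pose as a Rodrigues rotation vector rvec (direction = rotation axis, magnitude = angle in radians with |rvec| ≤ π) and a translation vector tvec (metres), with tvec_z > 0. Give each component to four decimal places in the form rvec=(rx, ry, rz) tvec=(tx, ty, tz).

rvec=(0.0500, -0.1151, 0.6292) tvec=(0.1121, -0.0886, 0.4984)

Intrinsics K: fx=466.5, fy=441.8, cx=322.9, cy=240.9
Marker side s = 0.22 m; corners in marker frame (Z=0):
  M0 = (-0.1100, +0.1100, 0)
  M1 = (+0.1100, +0.1100, 0)
  M2 = (+0.1100, -0.1100, 0)
  M3 = (-0.1100, -0.1100, 0)
Detected image corners:
  c0 = (283.498037, 182.734286) px
  c1 = (446.035490, 296.417944) px
  c2 = (565.173833, 142.973781) px
  c3 = (408.412626, 20.134423) px
Planar DLT: solve 8×8 A·h = b for H (H[2,2]=1):
  H  [+830.37915 -544.33296 +427.78122]
  H  [+576.96928 +721.48192 +162.36771]
  H  [+0.24582 +0.02343 +1.00000]
B = K⁻¹H; ‖b₁‖=2.006359, ‖b₂‖=2.006359; λ = 2/(‖b₁‖+‖b₂‖) = 0.498415, sign → tz>0 ⇒ λ=+0.498415
r₁ = λ·B[:,0] = (+0.80238,+0.58410,+0.12252); r₂ = λ·B[:,1] = (-0.58966,+0.80757,+0.01168)
r₃ = r₁×r₂ = (-0.09212,-0.08162,+0.99240); SVD([r₁ r₂ r₃]) → R = UVᵀ:
  R  [+0.80238 -0.58966 -0.09212]
  R  [+0.58410 +0.80757 -0.08162]
  R  [+0.12252 +0.01168 +0.99240]
t = (+0.11206, -0.08860, +0.49842) m
tr R = 2.602348; θ = arccos((tr R − 1)/2) = 0.641542 rad = 36.758°
axis k = ((R−Rᵀ)₃₂, (R−Rᵀ)₁₃, (R−Rᵀ)₂₁) / (2 sinθ) = (+0.077952, -0.179339, +0.980694)
rvec = θ·k = (+0.050009, -0.115054, +0.629156)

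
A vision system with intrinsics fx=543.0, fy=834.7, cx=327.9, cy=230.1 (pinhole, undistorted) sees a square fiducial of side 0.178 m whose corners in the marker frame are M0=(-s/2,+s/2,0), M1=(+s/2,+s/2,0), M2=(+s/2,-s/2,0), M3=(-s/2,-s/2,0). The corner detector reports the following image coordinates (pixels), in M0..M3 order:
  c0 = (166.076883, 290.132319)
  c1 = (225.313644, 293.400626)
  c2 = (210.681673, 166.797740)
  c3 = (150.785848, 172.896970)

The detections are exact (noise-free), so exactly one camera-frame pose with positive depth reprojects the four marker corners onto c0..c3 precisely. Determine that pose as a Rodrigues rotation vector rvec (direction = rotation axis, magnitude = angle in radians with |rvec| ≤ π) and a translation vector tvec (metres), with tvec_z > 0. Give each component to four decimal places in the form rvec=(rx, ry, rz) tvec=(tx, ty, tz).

Intrinsics K: fx=543.0, fy=834.7, cx=327.9, cy=230.1
Marker side s = 0.178 m; corners in marker frame (Z=0):
  M0 = (-0.0890, +0.0890, 0)
  M1 = (+0.0890, +0.0890, 0)
  M2 = (+0.0890, -0.0890, 0)
  M3 = (-0.0890, -0.0890, 0)
Detected image corners:
  c0 = (166.076883, 290.132319) px
  c1 = (225.313644, 293.400626) px
  c2 = (210.681673, 166.797740) px
  c3 = (150.785848, 172.896970) px
Planar DLT: solve 8×8 A·h = b for H (H[2,2]=1):
  H  [+253.74259 +116.13630 +187.18881]
  H  [-106.72619 +723.18898 +231.75675]
  H  [-0.42968 +0.17008 +1.00000]
B = K⁻¹H; ‖b₁‖=0.844334, ‖b₂‖=0.844334; λ = 2/(‖b₁‖+‖b₂‖) = 1.184366, sign → tz>0 ⇒ λ=+1.184366
r₁ = λ·B[:,0] = (+0.86076,-0.01115,-0.50890); r₂ = λ·B[:,1] = (+0.13167,+0.97061,+0.20144)
r₃ = r₁×r₂ = (+0.49169,-0.24040,+0.83693); SVD([r₁ r₂ r₃]) → R = UVᵀ:
  R  [+0.86076 +0.13167 +0.49169]
  R  [-0.01115 +0.97061 -0.24040]
  R  [-0.50890 +0.20144 +0.83693]
t = (-0.30691, +0.00235, +1.18437) m
tr R = 2.668295; θ = arccos((tr R − 1)/2) = 0.584211 rad = 33.473°
axis k = ((R−Rᵀ)₃₂, (R−Rᵀ)₁₃, (R−Rᵀ)₂₁) / (2 sinθ) = (+0.400547, +0.907083, -0.129470)
rvec = θ·k = (+0.234004, +0.529928, -0.075638)

rvec=(0.2340, 0.5299, -0.0756) tvec=(-0.3069, 0.0024, 1.1844)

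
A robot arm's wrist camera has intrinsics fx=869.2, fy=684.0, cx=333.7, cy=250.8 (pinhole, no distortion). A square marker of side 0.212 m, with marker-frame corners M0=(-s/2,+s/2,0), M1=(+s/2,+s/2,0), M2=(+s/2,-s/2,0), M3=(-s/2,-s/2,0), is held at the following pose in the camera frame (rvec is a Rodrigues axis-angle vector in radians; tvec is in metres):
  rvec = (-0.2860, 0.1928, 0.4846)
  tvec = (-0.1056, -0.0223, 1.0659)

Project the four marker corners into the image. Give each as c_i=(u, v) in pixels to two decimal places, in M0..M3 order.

c0=(131.29, 264.79) c1=(278.23, 326.87) c2=(364.46, 208.05) c3=(219.70, 154.23)

Intrinsics K: fx=869.2, fy=684.0, cx=333.7, cy=250.8
Marker side s = 0.212 m; corners in marker frame (Z=0):
  M0 = (-0.1060, +0.1060, 0)
  M1 = (+0.1060, +0.1060, 0)
  M2 = (+0.1060, -0.1060, 0)
  M3 = (-0.1060, -0.1060, 0)
rvec = (-0.2860, 0.1928, 0.4846), |rvec| = θ = 0.59482 rad = 34.080°
Rodrigues: sinθ=0.56036, 1−cosθ=0.17175; R = I + sinθ·[k]× + (1−cosθ)·[k]×²:
    [+0.86796 -0.48329 +0.11435]
    [+0.42976 +0.84630 +0.31479]
    [-0.24891 -0.22408 +0.94225]
t = (-0.1056, -0.0223, 1.0659) m
M0: Pc = R·M0+t = (-0.24883, +0.02185, +1.06853); u = 869.2·(-0.24883)/1.06853 + 333.7 = 131.2865, v = 684.0·(+0.02185)/1.06853 + 250.8 = 264.7888
M1: Pc = R·M1+t = (-0.06483, +0.11296, +1.01576); u = 869.2·(-0.06483)/1.01576 + 333.7 = 278.2282, v = 684.0·(+0.11296)/1.01576 + 250.8 = 326.8668
M2: Pc = R·M2+t = (+0.03763, -0.06645, +1.06327); u = 869.2·(+0.03763)/1.06327 + 333.7 = 364.4639, v = 684.0·(-0.06645)/1.06327 + 250.8 = 208.0508
M3: Pc = R·M3+t = (-0.14637, -0.15756, +1.11604); u = 869.2·(-0.14637)/1.11604 + 333.7 = 219.6994, v = 684.0·(-0.15756)/1.11604 + 250.8 = 154.2330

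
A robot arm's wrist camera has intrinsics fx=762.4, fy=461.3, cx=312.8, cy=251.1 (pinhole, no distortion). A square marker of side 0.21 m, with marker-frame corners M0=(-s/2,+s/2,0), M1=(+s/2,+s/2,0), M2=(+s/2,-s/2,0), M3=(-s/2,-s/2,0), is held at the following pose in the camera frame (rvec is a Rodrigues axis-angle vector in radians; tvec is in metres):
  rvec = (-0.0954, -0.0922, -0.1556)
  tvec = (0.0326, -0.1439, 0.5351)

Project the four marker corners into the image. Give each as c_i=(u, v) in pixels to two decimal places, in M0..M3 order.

c0=(232.93, 228.84) c1=(529.70, 202.58) c2=(476.64, 32.44) c3=(188.03, 51.17)

Intrinsics K: fx=762.4, fy=461.3, cx=312.8, cy=251.1
Marker side s = 0.21 m; corners in marker frame (Z=0):
  M0 = (-0.1050, +0.1050, 0)
  M1 = (+0.1050, +0.1050, 0)
  M2 = (+0.1050, -0.1050, 0)
  M3 = (-0.1050, -0.1050, 0)
rvec = (-0.0954, -0.0922, -0.1556), |rvec| = θ = 0.20448 rad = 11.716°
Rodrigues: sinθ=0.20306, 1−cosθ=0.02083; R = I + sinθ·[k]× + (1−cosθ)·[k]×²:
    [+0.98370 +0.15890 -0.08416]
    [-0.15014 +0.98340 +0.10188]
    [+0.09896 -0.08759 +0.99123]
t = (0.0326, -0.1439, 0.5351) m
M0: Pc = R·M0+t = (-0.05400, -0.02488, +0.51551); u = 762.4·(-0.05400)/0.51551 + 312.8 = 232.9326, v = 461.3·(-0.02488)/0.51551 + 251.1 = 228.8377
M1: Pc = R·M1+t = (+0.15257, -0.05641, +0.53629); u = 762.4·(+0.15257)/0.53629 + 312.8 = 529.6994, v = 461.3·(-0.05641)/0.53629 + 251.1 = 202.5807
M2: Pc = R·M2+t = (+0.11920, -0.26292, +0.55469); u = 762.4·(+0.11920)/0.55469 + 312.8 = 476.6422, v = 461.3·(-0.26292)/0.55469 + 251.1 = 32.4440
M3: Pc = R·M3+t = (-0.08737, -0.23139, +0.53391); u = 762.4·(-0.08737)/0.53391 + 312.8 = 188.0342, v = 461.3·(-0.23139)/0.53391 + 251.1 = 51.1744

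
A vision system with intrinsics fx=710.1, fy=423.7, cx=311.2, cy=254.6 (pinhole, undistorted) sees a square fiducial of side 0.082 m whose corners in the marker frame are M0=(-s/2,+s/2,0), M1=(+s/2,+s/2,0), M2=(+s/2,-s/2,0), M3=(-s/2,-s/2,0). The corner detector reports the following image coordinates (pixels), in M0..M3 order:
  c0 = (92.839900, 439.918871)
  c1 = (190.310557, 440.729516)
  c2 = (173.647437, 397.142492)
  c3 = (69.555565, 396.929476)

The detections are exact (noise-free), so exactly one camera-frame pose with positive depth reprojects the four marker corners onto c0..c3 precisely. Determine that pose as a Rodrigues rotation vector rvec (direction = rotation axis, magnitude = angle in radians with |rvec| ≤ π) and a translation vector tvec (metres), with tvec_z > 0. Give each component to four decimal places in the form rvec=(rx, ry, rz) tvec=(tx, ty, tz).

rvec=(0.4919, 0.0906, -0.0544) tvec=(-0.1418, 0.2181, 0.5606)

Intrinsics K: fx=710.1, fy=423.7, cx=311.2, cy=254.6
Marker side s = 0.082 m; corners in marker frame (Z=0):
  M0 = (-0.0410, +0.0410, 0)
  M1 = (+0.0410, +0.0410, 0)
  M2 = (+0.0410, -0.0410, 0)
  M3 = (-0.0410, -0.0410, 0)
Detected image corners:
  c0 = (92.839900, 439.918871) px
  c1 = (190.310557, 440.729516) px
  c2 = (173.647437, 397.142492) px
  c3 = (69.555565, 396.929476) px
Planar DLT: solve 8×8 A·h = b for H (H[2,2]=1):
  H  [+1204.19886 +353.95522 +131.56262]
  H  [-68.26483 +878.11840 +419.42057]
  H  [-0.17825 +0.83653 +1.00000]
B = K⁻¹H; ‖b₁‖=1.783687, ‖b₂‖=1.783687; λ = 2/(‖b₁‖+‖b₂‖) = 0.560637, sign → tz>0 ⇒ λ=+0.560637
r₁ = λ·B[:,0] = (+0.99453,-0.03028,-0.09994); r₂ = λ·B[:,1] = (+0.07392,+0.88010,+0.46899)
r₃ = r₁×r₂ = (+0.07375,-0.47381,+0.87753); SVD([r₁ r₂ r₃]) → R = UVᵀ:
  R  [+0.99453 +0.07392 +0.07375]
  R  [-0.03028 +0.88010 -0.47381]
  R  [-0.09994 +0.46899 +0.87753]
t = (-0.14183, +0.21809, +0.56064) m
tr R = 2.752168; θ = arccos((tr R − 1)/2) = 0.503117 rad = 28.826°
axis k = ((R−Rᵀ)₃₂, (R−Rᵀ)₁₃, (R−Rᵀ)₂₁) / (2 sinθ) = (+0.977692, +0.180118, -0.108051)
rvec = θ·k = (+0.491894, +0.090620, -0.054362)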